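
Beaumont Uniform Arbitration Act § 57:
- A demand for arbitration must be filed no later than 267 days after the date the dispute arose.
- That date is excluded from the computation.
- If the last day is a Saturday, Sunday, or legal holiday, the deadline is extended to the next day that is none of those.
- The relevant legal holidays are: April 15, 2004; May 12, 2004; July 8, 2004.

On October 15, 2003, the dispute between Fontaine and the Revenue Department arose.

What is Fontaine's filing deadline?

267 days after October 15, 2003 is July 8, 2004.
July 8, 2004 is a listed holiday. The next qualifying day is July 9, 2004.

July 9, 2004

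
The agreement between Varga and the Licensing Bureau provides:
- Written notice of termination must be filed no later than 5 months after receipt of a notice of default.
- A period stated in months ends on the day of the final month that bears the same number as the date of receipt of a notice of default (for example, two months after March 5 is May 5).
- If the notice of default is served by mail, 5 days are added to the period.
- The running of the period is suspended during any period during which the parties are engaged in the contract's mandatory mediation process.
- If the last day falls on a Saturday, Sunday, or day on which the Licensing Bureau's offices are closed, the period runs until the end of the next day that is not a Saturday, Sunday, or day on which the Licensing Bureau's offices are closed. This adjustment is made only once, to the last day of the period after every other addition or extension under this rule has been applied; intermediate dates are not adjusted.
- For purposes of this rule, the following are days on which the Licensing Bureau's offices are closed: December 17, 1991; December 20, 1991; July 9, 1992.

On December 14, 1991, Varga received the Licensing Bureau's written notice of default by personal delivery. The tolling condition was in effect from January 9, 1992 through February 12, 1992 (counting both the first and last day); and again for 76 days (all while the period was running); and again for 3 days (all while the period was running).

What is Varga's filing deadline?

5 months after December 14, 1991 is May 14, 1992.
Service was not by mail, so no mail extension applies.
From January 9, 1992 through February 12, 1992 inclusive is 35 days; tolling adds 35 days: May 14, 1992 + 35 days = June 18, 1992.
Tolling adds 76 days: June 18, 1992 + 76 days = September 2, 1992.
Tolling adds 3 days: September 2, 1992 + 3 days = September 5, 1992.
September 5, 1992 is Saturday; September 6, 1992 is Sunday. The next qualifying day is September 7, 1992.

September 7, 1992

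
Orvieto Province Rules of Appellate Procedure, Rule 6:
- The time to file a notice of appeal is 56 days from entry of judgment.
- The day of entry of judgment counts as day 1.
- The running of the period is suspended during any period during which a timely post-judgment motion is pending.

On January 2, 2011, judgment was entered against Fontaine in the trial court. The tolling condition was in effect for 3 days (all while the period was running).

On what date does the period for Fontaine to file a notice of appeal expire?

Counting January 2, 2011 as day 1, day 56 is February 26, 2011.
Tolling adds 3 days: February 26, 2011 + 3 days = March 1, 2011.

March 1, 2011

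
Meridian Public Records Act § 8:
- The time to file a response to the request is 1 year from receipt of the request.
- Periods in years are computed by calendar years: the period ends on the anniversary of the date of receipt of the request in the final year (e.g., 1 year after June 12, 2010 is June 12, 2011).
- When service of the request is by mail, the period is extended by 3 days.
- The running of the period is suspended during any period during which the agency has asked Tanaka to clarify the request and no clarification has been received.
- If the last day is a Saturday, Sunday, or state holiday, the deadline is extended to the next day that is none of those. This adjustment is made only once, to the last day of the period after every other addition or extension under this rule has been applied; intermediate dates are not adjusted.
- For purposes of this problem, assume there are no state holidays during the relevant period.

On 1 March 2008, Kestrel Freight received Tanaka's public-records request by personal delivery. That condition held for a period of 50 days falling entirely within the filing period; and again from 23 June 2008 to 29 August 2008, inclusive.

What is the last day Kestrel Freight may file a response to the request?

June 29, 2009

1 year after 1 March 2008 is March 1, 2009.
Service was not by mail, so no mail extension applies.
Tolling adds 50 days: March 1, 2009 + 50 days = April 20, 2009.
From June 23, 2008 through August 29, 2008 inclusive is 68 days; tolling adds 68 days: April 20, 2009 + 68 days = June 27, 2009.
June 27, 2009 is Saturday; June 28, 2009 is Sunday. The next qualifying day is June 29, 2009.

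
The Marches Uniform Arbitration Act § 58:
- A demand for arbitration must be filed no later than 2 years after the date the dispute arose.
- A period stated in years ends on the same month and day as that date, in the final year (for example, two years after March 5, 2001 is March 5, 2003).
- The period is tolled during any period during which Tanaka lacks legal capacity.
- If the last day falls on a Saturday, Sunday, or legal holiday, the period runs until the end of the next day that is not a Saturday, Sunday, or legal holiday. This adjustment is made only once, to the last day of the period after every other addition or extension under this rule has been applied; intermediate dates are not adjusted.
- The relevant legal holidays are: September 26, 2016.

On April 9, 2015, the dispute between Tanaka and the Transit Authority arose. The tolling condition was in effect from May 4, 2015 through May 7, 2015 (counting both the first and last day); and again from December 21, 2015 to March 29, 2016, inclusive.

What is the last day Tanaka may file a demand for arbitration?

July 24, 2017

2 years after April 9, 2015 is April 9, 2017.
From May 4, 2015 through May 7, 2015 inclusive is 4 days; tolling adds 4 days: April 9, 2017 + 4 days = April 13, 2017.
From December 21, 2015 through March 29, 2016 inclusive is 100 days; tolling adds 100 days: April 13, 2017 + 100 days = July 22, 2017.
July 22, 2017 is Saturday; July 23, 2017 is Sunday. The next qualifying day is July 24, 2017.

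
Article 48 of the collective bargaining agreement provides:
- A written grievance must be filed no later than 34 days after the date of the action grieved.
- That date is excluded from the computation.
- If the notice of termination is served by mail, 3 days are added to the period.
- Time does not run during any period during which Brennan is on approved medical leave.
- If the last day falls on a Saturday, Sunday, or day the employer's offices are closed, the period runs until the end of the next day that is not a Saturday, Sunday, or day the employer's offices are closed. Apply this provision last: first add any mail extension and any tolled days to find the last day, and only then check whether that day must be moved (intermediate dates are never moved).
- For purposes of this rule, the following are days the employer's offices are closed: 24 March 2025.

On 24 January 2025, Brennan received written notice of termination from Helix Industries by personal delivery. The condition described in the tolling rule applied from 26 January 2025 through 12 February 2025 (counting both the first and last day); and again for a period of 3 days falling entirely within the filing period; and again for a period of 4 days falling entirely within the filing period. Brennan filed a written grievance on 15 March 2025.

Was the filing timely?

34 days after 24 January 2025 is February 27, 2025.
Service was not by mail, so no mail extension applies.
From January 26, 2025 through February 12, 2025 inclusive is 18 days; tolling adds 18 days: February 27, 2025 + 18 days = March 17, 2025.
Tolling adds 3 days: March 17, 2025 + 3 days = March 20, 2025.
Tolling adds 4 days: March 20, 2025 + 4 days = March 24, 2025.
March 24, 2025 is a listed holiday. The next qualifying day is March 25, 2025.
The deadline is March 25, 2025; the filing on March 15, 2025 is on or before that date.

Yes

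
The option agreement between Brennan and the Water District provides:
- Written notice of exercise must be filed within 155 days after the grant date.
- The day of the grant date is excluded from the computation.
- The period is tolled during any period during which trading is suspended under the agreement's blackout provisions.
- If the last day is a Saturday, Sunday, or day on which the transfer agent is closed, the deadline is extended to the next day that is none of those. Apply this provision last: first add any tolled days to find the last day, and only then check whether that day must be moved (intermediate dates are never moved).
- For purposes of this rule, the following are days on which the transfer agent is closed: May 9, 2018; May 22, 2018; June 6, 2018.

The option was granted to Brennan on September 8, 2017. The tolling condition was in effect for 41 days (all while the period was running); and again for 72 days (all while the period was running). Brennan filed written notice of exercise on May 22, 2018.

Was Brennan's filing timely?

155 days after September 8, 2017 is February 10, 2018.
Tolling adds 41 days: February 10, 2018 + 41 days = March 23, 2018.
Tolling adds 72 days: March 23, 2018 + 72 days = June 3, 2018.
June 3, 2018 is Sunday. The next qualifying day is June 4, 2018.
The deadline is June 4, 2018; the filing on May 22, 2018 is on or before that date.

Yes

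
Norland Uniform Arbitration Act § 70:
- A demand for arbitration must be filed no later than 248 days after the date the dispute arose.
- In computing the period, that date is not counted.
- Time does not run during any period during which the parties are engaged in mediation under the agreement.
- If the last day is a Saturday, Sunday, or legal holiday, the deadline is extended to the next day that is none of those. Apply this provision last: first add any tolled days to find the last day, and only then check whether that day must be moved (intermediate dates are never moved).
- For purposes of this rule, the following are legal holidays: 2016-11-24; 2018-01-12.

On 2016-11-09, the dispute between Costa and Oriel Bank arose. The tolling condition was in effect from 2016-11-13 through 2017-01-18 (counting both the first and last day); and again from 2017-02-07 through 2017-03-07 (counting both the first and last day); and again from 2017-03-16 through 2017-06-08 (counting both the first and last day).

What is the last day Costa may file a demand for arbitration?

January 15, 2018

248 days after 2016-11-09 is July 15, 2017.
From November 13, 2016 through January 18, 2017 inclusive is 67 days; tolling adds 67 days: July 15, 2017 + 67 days = September 20, 2017.
From February 7, 2017 through March 7, 2017 inclusive is 29 days; tolling adds 29 days: September 20, 2017 + 29 days = October 19, 2017.
From March 16, 2017 through June 8, 2017 inclusive is 85 days; tolling adds 85 days: October 19, 2017 + 85 days = January 12, 2018.
January 12, 2018 is a listed holiday; January 13, 2018 is Saturday; January 14, 2018 is Sunday. The next qualifying day is January 15, 2018.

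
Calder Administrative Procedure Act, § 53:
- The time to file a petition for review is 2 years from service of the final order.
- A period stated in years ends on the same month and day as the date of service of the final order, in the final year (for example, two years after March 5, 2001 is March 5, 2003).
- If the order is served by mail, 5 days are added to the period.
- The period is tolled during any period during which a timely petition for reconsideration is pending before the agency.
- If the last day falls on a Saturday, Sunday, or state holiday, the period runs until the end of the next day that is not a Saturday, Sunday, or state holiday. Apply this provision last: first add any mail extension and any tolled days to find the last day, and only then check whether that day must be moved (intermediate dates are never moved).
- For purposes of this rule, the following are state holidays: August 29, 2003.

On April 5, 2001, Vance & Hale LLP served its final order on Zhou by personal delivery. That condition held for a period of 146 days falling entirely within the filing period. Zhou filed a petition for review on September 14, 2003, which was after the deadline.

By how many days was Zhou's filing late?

13 days

2 years after April 5, 2001 is April 5, 2003.
Service was not by mail, so no mail extension applies.
Tolling adds 146 days: April 5, 2003 + 146 days = August 29, 2003.
August 29, 2003 is a listed holiday; August 30, 2003 is Saturday; August 31, 2003 is Sunday. The next qualifying day is September 1, 2003.
The deadline is September 1, 2003; from September 1, 2003 to September 14, 2003 is 13 days.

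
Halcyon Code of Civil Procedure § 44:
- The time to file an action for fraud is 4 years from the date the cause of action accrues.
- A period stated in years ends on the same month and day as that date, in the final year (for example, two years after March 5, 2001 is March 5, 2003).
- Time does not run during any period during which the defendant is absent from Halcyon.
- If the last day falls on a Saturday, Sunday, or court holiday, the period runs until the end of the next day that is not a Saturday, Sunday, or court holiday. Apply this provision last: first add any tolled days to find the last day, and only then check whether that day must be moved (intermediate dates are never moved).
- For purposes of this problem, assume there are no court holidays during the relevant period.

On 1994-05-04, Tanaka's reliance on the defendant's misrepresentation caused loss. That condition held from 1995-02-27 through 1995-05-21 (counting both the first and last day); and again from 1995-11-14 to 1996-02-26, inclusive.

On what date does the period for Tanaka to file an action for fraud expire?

November 9, 1998

4 years after 1994-05-04 is May 4, 1998.
From February 27, 1995 through May 21, 1995 inclusive is 84 days; tolling adds 84 days: May 4, 1998 + 84 days = July 27, 1998.
From November 14, 1995 through February 26, 1996 inclusive is 105 days; tolling adds 105 days: July 27, 1998 + 105 days = November 9, 1998.
November 9, 1998 is a Monday and not a court holiday, so no extension applies.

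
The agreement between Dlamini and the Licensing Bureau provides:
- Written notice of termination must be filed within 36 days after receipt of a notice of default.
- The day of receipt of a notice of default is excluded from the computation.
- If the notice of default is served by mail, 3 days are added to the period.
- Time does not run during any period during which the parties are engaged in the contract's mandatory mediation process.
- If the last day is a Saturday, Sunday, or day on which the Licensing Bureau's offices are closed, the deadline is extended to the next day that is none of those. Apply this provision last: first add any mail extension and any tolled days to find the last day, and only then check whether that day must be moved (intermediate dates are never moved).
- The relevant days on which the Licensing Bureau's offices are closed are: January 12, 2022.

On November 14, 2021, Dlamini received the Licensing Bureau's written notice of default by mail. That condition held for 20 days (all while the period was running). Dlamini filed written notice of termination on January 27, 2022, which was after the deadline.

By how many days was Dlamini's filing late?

36 days after November 14, 2021 is December 20, 2021.
Service was by mail, adding 3 days: December 20, 2021 + 3 days = December 23, 2021.
Tolling adds 20 days: December 23, 2021 + 20 days = January 12, 2022.
January 12, 2022 is a listed holiday. The next qualifying day is January 13, 2022.
The deadline is January 13, 2022; from January 13, 2022 to January 27, 2022 is 14 days.

14 days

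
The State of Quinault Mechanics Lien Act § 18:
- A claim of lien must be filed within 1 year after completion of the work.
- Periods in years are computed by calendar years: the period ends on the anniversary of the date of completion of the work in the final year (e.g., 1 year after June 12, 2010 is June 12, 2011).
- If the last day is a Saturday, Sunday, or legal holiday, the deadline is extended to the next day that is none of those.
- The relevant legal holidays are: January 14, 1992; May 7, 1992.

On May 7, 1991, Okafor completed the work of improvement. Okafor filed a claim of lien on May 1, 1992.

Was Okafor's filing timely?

Yes

1 year after May 7, 1991 is May 7, 1992.
May 7, 1992 is a listed holiday. The next qualifying day is May 8, 1992.
The deadline is May 8, 1992; the filing on May 1, 1992 is on or before that date.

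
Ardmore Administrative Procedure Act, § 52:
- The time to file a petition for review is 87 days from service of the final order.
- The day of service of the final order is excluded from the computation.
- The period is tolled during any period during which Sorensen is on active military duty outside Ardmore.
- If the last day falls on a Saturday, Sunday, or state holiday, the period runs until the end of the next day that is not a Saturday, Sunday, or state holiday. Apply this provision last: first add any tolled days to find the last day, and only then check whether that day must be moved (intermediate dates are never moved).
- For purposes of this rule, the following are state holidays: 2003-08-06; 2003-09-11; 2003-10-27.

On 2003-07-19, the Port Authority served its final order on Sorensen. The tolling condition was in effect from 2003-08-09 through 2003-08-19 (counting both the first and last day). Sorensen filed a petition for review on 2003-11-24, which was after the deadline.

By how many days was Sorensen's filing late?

27 days

87 days after 2003-07-19 is October 14, 2003.
From August 9, 2003 through August 19, 2003 inclusive is 11 days; tolling adds 11 days: October 14, 2003 + 11 days = October 25, 2003.
October 25, 2003 is Saturday; October 26, 2003 is Sunday; October 27, 2003 is a listed holiday. The next qualifying day is October 28, 2003.
The deadline is October 28, 2003; from October 28, 2003 to November 24, 2003 is 27 days.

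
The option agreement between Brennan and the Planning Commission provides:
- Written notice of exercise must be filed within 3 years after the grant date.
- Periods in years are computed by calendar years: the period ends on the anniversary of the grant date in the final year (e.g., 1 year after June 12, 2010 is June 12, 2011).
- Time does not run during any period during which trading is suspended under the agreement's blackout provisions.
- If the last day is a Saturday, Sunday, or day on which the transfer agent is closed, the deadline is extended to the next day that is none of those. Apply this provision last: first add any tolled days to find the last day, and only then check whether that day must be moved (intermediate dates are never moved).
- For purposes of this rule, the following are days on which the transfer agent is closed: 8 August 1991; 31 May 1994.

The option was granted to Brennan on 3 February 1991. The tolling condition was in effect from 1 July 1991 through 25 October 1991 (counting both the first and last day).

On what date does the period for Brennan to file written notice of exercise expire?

3 years after 3 February 1991 is February 3, 1994.
From July 1, 1991 through October 25, 1991 inclusive is 117 days; tolling adds 117 days: February 3, 1994 + 117 days = May 31, 1994.
May 31, 1994 is a listed holiday. The next qualifying day is June 1, 1994.

June 1, 1994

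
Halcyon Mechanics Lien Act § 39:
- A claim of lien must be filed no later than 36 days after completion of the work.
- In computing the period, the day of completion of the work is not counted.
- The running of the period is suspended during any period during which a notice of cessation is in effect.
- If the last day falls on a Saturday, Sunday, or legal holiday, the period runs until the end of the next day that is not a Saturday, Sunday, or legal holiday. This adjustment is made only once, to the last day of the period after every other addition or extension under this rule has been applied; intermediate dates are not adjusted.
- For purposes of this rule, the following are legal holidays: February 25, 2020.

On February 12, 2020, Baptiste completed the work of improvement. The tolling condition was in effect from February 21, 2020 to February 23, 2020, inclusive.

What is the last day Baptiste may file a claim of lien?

36 days after February 12, 2020 is March 19, 2020.
From February 21, 2020 through February 23, 2020 inclusive is 3 days; tolling adds 3 days: March 19, 2020 + 3 days = March 22, 2020.
March 22, 2020 is Sunday. The next qualifying day is March 23, 2020.

March 23, 2020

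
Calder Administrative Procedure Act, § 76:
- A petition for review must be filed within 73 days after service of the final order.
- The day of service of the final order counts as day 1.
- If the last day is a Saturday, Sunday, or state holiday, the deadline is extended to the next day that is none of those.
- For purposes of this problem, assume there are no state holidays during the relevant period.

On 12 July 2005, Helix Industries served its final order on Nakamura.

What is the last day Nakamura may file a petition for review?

September 22, 2005

Counting 12 July 2005 as day 1, day 73 is September 22, 2005.
September 22, 2005 is a Thursday and not a state holiday, so no extension applies.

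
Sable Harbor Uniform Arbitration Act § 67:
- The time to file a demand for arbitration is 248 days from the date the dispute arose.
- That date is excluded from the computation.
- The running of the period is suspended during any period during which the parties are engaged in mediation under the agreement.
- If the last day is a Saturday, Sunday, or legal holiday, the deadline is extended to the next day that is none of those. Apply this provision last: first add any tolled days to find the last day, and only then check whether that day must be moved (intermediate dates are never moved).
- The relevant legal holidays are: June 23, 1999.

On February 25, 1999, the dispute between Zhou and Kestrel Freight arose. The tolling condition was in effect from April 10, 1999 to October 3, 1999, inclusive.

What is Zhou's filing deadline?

248 days after February 25, 1999 is October 31, 1999.
From April 10, 1999 through October 3, 1999 inclusive is 177 days; tolling adds 177 days: October 31, 1999 + 177 days = April 25, 2000.
April 25, 2000 is a Tuesday and not a legal holiday, so no extension applies.

April 25, 2000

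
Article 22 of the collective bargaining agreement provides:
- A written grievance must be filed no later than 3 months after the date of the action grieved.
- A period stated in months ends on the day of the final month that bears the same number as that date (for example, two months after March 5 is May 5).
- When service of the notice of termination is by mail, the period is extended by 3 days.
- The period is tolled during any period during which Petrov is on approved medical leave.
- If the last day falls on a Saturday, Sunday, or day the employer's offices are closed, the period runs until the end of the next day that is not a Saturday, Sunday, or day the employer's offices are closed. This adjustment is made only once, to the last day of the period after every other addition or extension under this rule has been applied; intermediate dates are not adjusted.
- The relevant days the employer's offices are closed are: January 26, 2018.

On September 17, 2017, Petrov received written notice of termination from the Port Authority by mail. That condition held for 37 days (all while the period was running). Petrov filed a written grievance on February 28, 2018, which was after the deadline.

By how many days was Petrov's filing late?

3 months after September 17, 2017 is December 17, 2017.
Service was by mail, adding 3 days: December 17, 2017 + 3 days = December 20, 2017.
Tolling adds 37 days: December 20, 2017 + 37 days = January 26, 2018.
January 26, 2018 is a listed holiday; January 27, 2018 is Saturday; January 28, 2018 is Sunday. The next qualifying day is January 29, 2018.
The deadline is January 29, 2018; from January 29, 2018 to February 28, 2018 is 30 days.

30 days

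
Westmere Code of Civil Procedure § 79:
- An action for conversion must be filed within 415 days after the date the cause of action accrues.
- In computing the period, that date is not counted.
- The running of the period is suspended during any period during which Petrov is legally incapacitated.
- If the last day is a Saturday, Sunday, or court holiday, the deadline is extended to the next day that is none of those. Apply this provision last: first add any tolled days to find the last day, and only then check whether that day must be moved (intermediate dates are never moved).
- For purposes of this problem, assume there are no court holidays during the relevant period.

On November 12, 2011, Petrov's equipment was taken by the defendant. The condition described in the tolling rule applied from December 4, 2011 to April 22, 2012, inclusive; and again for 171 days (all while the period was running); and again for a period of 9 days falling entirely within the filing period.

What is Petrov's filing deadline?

415 days after November 12, 2011 is December 31, 2012.
From December 4, 2011 through April 22, 2012 inclusive is 141 days; tolling adds 141 days: December 31, 2012 + 141 days = May 21, 2013.
Tolling adds 171 days: May 21, 2013 + 171 days = November 8, 2013.
Tolling adds 9 days: November 8, 2013 + 9 days = November 17, 2013.
November 17, 2013 is Sunday. The next qualifying day is November 18, 2013.

November 18, 2013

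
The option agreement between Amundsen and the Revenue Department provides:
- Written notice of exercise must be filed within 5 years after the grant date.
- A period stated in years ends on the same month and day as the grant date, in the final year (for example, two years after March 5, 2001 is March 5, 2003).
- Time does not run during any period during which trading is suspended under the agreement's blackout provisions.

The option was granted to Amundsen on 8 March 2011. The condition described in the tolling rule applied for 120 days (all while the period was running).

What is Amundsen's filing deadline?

July 6, 2016

5 years after 8 March 2011 is March 8, 2016.
Tolling adds 120 days: March 8, 2016 + 120 days = July 6, 2016.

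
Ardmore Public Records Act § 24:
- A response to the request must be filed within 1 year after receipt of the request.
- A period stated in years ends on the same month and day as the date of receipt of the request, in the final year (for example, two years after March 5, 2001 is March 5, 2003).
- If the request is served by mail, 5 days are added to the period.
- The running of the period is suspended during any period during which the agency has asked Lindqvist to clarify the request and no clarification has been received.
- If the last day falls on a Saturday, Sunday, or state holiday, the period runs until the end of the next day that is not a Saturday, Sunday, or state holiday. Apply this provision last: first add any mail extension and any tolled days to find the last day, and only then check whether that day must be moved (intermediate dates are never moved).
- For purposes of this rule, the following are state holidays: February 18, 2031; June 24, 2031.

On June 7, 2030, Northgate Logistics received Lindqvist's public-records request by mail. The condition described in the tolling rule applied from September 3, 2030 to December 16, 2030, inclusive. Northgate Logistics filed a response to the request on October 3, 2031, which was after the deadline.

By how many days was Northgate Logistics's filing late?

8 days

1 year after June 7, 2030 is June 7, 2031.
Service was by mail, adding 5 days: June 7, 2031 + 5 days = June 12, 2031.
From September 3, 2030 through December 16, 2030 inclusive is 105 days; tolling adds 105 days: June 12, 2031 + 105 days = September 25, 2031.
September 25, 2031 is a Thursday and not a state holiday, so no extension applies.
The deadline is September 25, 2031; from September 25, 2031 to October 3, 2031 is 8 days.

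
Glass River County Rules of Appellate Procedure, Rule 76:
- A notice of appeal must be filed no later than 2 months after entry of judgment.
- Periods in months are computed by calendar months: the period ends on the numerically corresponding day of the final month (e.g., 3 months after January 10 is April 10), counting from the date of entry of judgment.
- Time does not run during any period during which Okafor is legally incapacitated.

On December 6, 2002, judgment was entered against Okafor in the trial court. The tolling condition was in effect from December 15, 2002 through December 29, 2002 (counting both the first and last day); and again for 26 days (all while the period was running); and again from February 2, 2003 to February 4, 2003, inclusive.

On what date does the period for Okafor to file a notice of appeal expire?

March 22, 2003

2 months after December 6, 2002 is February 6, 2003.
From December 15, 2002 through December 29, 2002 inclusive is 15 days; tolling adds 15 days: February 6, 2003 + 15 days = February 21, 2003.
Tolling adds 26 days: February 21, 2003 + 26 days = March 19, 2003.
From February 2, 2003 through February 4, 2003 inclusive is 3 days; tolling adds 3 days: March 19, 2003 + 3 days = March 22, 2003.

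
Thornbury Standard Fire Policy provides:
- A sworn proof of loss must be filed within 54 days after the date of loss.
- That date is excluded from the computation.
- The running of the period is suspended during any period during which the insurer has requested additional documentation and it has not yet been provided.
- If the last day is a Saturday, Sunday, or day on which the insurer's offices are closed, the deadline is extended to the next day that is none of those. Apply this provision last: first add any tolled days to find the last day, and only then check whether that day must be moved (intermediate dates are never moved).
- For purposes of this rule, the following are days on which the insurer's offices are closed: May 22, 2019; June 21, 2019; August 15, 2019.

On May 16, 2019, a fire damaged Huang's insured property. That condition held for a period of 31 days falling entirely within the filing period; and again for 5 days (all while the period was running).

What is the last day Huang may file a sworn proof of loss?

54 days after May 16, 2019 is July 9, 2019.
Tolling adds 31 days: July 9, 2019 + 31 days = August 9, 2019.
Tolling adds 5 days: August 9, 2019 + 5 days = August 14, 2019.
August 14, 2019 is a Wednesday and not a day on which the insurer's offices are closed, so no extension applies.

August 14, 2019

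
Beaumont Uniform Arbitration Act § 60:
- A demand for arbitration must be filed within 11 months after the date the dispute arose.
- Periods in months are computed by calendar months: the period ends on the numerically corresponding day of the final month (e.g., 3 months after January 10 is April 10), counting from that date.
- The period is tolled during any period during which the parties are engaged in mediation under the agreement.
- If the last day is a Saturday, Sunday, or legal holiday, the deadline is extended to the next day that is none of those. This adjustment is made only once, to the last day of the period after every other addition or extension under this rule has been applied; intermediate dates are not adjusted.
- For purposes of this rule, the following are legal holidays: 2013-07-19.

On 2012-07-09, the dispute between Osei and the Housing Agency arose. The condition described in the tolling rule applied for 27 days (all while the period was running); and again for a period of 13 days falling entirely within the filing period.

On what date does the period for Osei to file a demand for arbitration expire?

July 22, 2013

11 months after 2012-07-09 is June 9, 2013.
Tolling adds 27 days: June 9, 2013 + 27 days = July 6, 2013.
Tolling adds 13 days: July 6, 2013 + 13 days = July 19, 2013.
July 19, 2013 is a listed holiday; July 20, 2013 is Saturday; July 21, 2013 is Sunday. The next qualifying day is July 22, 2013.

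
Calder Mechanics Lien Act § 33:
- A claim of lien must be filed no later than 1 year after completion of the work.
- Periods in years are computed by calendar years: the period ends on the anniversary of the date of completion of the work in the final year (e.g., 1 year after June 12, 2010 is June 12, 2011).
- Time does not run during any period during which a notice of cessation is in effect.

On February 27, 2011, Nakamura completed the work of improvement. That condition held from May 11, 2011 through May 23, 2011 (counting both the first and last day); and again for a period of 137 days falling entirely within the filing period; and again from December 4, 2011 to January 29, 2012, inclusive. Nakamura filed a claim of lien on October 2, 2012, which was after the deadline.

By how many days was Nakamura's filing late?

1 year after February 27, 2011 is February 27, 2012.
From May 11, 2011 through May 23, 2011 inclusive is 13 days; tolling adds 13 days: February 27, 2012 + 13 days = March 11, 2012.
Tolling adds 137 days: March 11, 2012 + 137 days = July 26, 2012.
From December 4, 2011 through January 29, 2012 inclusive is 57 days; tolling adds 57 days: July 26, 2012 + 57 days = September 21, 2012.
The deadline is September 21, 2012; from September 21, 2012 to October 2, 2012 is 11 days.

11 days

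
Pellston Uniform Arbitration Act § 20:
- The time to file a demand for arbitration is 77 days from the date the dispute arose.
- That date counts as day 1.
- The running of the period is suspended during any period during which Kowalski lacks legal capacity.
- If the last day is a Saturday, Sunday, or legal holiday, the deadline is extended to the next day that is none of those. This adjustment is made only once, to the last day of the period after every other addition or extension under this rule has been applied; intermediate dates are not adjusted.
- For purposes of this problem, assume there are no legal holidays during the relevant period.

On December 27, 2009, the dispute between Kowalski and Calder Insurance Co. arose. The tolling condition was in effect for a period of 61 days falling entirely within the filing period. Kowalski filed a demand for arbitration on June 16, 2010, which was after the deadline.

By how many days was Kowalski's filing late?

Counting December 27, 2009 as day 1, day 77 is March 13, 2010.
Tolling adds 61 days: March 13, 2010 + 61 days = May 13, 2010.
May 13, 2010 is a Thursday and not a legal holiday, so no extension applies.
The deadline is May 13, 2010; from May 13, 2010 to June 16, 2010 is 34 days.

34 days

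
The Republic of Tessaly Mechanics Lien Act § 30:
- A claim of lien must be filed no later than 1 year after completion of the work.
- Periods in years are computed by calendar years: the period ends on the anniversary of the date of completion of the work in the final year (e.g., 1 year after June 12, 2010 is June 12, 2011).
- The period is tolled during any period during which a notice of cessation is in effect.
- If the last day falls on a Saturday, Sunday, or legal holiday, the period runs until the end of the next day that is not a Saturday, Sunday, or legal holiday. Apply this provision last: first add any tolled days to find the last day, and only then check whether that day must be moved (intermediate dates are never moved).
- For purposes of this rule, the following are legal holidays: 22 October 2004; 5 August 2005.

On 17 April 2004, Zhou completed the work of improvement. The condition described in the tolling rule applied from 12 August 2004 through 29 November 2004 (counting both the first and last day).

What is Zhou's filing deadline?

August 8, 2005

1 year after 17 April 2004 is April 17, 2005.
From August 12, 2004 through November 29, 2004 inclusive is 110 days; tolling adds 110 days: April 17, 2005 + 110 days = August 5, 2005.
August 5, 2005 is a listed holiday; August 6, 2005 is Saturday; August 7, 2005 is Sunday. The next qualifying day is August 8, 2005.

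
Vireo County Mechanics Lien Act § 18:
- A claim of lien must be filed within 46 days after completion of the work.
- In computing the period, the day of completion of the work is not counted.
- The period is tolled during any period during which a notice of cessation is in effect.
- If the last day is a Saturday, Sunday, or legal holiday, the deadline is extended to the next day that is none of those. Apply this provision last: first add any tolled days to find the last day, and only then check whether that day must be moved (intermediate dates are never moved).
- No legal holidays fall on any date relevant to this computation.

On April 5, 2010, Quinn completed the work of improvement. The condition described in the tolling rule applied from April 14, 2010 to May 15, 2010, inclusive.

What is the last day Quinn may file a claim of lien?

46 days after April 5, 2010 is May 21, 2010.
From April 14, 2010 through May 15, 2010 inclusive is 32 days; tolling adds 32 days: May 21, 2010 + 32 days = June 22, 2010.
June 22, 2010 is a Tuesday and not a legal holiday, so no extension applies.

June 22, 2010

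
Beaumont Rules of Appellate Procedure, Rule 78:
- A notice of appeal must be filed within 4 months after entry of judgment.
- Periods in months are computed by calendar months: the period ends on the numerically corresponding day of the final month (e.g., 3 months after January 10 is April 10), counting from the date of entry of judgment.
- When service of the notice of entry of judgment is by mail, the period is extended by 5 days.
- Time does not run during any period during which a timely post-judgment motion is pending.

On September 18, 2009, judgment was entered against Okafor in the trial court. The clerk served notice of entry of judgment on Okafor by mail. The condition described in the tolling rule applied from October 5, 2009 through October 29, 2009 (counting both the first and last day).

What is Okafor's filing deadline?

4 months after September 18, 2009 is January 18, 2010.
Service was by mail, adding 5 days: January 18, 2010 + 5 days = January 23, 2010.
From October 5, 2009 through October 29, 2009 inclusive is 25 days; tolling adds 25 days: January 23, 2010 + 25 days = February 17, 2010.

February 17, 2010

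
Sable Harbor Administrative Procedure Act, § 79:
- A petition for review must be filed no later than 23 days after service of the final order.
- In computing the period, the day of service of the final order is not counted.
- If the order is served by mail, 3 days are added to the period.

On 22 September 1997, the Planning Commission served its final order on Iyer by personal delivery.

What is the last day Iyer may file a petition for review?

October 15, 1997

23 days after 22 September 1997 is October 15, 1997.
Service was not by mail, so no mail extension applies.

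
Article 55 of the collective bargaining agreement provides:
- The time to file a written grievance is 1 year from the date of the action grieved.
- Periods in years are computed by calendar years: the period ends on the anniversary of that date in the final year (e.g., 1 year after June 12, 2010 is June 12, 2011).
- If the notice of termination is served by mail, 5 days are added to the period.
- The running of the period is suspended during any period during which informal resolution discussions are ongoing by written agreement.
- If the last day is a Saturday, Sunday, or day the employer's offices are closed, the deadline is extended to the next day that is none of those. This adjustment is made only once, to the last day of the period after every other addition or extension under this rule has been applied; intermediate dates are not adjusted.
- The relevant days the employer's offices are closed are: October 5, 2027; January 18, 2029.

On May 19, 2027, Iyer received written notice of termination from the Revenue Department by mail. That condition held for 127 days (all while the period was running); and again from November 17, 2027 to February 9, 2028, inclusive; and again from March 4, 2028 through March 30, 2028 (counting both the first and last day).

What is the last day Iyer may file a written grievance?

1 year after May 19, 2027 is May 19, 2028.
Service was by mail, adding 5 days: May 19, 2028 + 5 days = May 24, 2028.
Tolling adds 127 days: May 24, 2028 + 127 days = September 28, 2028.
From November 17, 2027 through February 9, 2028 inclusive is 85 days; tolling adds 85 days: September 28, 2028 + 85 days = December 22, 2028.
From March 4, 2028 through March 30, 2028 inclusive is 27 days; tolling adds 27 days: December 22, 2028 + 27 days = January 18, 2029.
January 18, 2029 is a listed holiday. The next qualifying day is January 19, 2029.

January 19, 2029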